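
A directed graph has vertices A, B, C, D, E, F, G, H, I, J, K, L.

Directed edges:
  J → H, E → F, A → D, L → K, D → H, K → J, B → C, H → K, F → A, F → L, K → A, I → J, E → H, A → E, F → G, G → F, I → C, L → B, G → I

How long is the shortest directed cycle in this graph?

2

For each vertex v, BFS finds the shortest path from v back to v.
The shortest such closed walk is F → G → F, length 2.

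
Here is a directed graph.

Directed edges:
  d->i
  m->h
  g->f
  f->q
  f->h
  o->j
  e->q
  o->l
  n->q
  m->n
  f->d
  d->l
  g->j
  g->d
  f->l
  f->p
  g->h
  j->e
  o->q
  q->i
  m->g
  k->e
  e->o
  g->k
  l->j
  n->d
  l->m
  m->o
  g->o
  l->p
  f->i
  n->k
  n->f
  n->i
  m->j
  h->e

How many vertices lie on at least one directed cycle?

11

A vertex is on a directed cycle iff it belongs to a strongly connected component of size ≥ 2 (or has a self-loop).
The vertices on cycles are {d, e, f, g, h, j, k, l, m, n, o} — 11 in total.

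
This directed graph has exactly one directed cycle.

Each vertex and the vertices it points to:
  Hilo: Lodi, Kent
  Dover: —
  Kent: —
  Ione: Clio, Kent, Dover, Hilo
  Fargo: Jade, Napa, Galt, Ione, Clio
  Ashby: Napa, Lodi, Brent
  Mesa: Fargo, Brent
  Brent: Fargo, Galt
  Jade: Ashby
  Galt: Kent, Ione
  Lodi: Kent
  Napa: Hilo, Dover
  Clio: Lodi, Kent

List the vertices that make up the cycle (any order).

DFS with gray/black marking from Brent:
Brent gray
  Fargo gray
    Jade gray
      Ashby gray
        Napa gray
          Hilo gray
            Lodi gray
              Kent gray
              Kent black
            Lodi black
            Hilo→Kent: Kent black — skip
          Hilo black
          Dover gray
          Dover black
        Napa black
        Ashby→Lodi: Lodi black — skip
        Ashby→Brent: Brent is gray → back edge
Back edge closes the cycle Brent → Fargo → Jade → Ashby → Brent; its vertices are {Jade, Ashby, Brent, Fargo}.

Jade, Ashby, Brent, Fargo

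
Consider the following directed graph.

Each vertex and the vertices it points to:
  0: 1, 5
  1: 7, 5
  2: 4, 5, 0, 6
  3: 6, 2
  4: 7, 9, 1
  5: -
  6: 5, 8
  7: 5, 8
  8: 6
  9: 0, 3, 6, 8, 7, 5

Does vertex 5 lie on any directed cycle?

No

5 lies on a cycle iff there is a path from 5 back to itself.
Exploring from 5, it never reaches itself; equivalently, its strongly connected component is a singleton.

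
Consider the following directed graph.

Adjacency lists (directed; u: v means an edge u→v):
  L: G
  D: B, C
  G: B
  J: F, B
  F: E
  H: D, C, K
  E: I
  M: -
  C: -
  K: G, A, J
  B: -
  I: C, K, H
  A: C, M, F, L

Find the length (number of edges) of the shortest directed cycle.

For each vertex v, BFS finds the shortest path from v back to v.
The shortest such closed walk is I → K → J → F → E → I, length 5.

5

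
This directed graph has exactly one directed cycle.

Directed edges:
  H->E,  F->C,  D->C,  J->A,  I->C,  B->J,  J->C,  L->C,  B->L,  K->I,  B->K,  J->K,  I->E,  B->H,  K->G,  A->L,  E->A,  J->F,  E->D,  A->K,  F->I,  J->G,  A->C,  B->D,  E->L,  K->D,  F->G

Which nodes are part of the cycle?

A, E, I, K

DFS with gray/black marking from K:
K gray
  D gray
    C gray
    C black
  D black
  I gray
    E gray
      L gray
        L→C: C black — skip
      L black
      E→D: D black — skip
      A gray
        A→C: C black — skip
        A→L: L black — skip
        A→K: K is gray → back edge
Back edge closes the cycle K → I → E → A → K; its vertices are {A, E, I, K}.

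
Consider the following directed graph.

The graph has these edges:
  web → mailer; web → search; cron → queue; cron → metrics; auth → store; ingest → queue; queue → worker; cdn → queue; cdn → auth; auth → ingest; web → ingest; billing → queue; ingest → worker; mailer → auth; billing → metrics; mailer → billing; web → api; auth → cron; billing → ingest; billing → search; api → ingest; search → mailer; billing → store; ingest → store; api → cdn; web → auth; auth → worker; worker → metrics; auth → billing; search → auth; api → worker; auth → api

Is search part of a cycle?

Yes

search is on a cycle iff search can reach itself via ≥1 edge.
search → mailer → billing → search — yes.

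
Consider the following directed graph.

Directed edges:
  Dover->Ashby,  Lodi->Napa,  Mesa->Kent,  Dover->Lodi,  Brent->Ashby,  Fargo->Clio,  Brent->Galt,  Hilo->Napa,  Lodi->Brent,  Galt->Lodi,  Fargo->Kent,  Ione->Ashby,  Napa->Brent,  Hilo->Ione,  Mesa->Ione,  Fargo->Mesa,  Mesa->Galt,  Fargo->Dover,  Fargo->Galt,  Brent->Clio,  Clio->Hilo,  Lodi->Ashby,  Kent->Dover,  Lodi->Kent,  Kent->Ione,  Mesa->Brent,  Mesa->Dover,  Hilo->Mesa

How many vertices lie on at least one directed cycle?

A vertex is on a directed cycle iff it belongs to a strongly connected component of size ≥ 2 (or has a self-loop).
The vertices on cycles are {Clio, Galt, Hilo, Kent, Lodi, Mesa, Napa, Brent, Dover} — 9 in total.

9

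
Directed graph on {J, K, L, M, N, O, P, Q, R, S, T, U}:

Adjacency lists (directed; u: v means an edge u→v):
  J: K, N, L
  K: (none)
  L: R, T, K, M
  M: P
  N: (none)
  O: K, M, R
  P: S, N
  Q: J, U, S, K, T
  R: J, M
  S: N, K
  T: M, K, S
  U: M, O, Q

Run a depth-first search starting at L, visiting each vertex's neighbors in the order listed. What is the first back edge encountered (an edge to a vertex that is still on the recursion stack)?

J->L

DFS from L (visiting each vertex's neighbors in the order listed); mark gray on enter, black on exit:
L gray
  R gray
    J gray
      K gray
      K black
      N gray
      N black
      J→L: L is gray → back edge
First back edge: J → L.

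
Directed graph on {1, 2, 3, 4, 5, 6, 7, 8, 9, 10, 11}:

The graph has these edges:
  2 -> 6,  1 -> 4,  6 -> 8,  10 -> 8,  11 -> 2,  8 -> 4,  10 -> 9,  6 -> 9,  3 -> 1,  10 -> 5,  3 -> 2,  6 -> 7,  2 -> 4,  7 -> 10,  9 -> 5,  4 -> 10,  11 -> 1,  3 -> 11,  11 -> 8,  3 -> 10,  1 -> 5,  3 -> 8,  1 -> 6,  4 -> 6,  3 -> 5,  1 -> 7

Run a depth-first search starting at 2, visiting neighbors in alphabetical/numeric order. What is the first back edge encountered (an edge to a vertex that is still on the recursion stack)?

8→4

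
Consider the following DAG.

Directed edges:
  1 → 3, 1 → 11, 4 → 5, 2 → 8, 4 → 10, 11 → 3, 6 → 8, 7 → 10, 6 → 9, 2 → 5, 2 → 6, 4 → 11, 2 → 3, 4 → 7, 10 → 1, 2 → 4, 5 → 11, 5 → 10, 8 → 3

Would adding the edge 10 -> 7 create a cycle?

Yes

Adding 10→7 creates a cycle iff 7 can already reach 10.
Path from 7: 7 → 10.
So 7 → … → 10 → 7 is a cycle.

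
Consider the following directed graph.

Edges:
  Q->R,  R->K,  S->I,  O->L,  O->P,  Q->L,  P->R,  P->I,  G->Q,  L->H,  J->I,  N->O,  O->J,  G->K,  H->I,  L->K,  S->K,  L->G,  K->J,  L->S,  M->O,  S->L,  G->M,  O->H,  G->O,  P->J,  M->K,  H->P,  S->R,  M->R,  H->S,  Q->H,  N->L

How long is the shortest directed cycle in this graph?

2

For each vertex v, BFS finds the shortest path from v back to v.
The shortest such closed walk is L → S → L, length 2.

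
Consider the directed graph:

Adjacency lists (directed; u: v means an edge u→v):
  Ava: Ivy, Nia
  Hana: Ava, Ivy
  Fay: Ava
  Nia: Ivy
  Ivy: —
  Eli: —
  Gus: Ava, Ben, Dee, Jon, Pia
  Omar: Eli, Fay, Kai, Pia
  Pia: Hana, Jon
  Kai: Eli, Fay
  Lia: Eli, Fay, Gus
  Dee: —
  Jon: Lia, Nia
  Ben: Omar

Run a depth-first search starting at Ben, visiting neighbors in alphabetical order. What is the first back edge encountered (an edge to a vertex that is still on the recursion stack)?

Gus->Ben

DFS from Ben (visiting neighbors in alphabetical order); mark gray on enter, black on exit:
Ben gray
  Omar gray
    Eli gray
    Eli black
    Fay gray
      Ava gray
        Ivy gray
        Ivy black
        Nia gray
          Nia→Ivy: Ivy black — skip
        Nia black
      Ava black
    Fay black
    Kai gray
      Kai→Eli: Eli black — skip
      Kai→Fay: Fay black — skip
    Kai black
    Pia gray
      Hana gray
        Hana→Ava: Ava black — skip
        Hana→Ivy: Ivy black — skip
      Hana black
      Jon gray
        Lia gray
          Lia→Eli: Eli black — skip
          Lia→Fay: Fay black — skip
          Gus gray
            Gus→Ava: Ava black — skip
            Gus→Ben: Ben is gray → back edge
First back edge: Gus → Ben.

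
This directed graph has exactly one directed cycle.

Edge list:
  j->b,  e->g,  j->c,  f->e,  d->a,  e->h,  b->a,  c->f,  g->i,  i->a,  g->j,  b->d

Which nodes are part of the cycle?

c, e, f, g, j

DFS with gray/black marking from j:
j gray
  b gray
    d gray
      a gray
      a black
    d black
    b→a: a black — skip
  b black
  c gray
    f gray
      e gray
        h gray
        h black
        g gray
          i gray
            i→a: a black — skip
          i black
          g→j: j is gray → back edge
Back edge closes the cycle j → c → f → e → g → j; its vertices are {c, e, f, g, j}.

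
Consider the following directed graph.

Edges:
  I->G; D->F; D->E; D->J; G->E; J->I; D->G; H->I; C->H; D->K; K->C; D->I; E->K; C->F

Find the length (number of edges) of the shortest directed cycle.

6

For each vertex v, BFS finds the shortest path from v back to v.
The shortest such closed walk is G → E → K → C → H → I → G, length 6.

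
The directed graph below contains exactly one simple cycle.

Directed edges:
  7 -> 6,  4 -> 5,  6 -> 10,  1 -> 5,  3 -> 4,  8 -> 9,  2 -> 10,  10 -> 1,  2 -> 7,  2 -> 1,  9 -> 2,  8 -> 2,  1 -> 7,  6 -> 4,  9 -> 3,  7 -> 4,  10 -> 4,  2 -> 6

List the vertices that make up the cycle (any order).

DFS with gray/black marking from 10:
10 gray
  4 gray
    5 gray
    5 black
  4 black
  1 gray
    1→5: 5 black — skip
    7 gray
      7→4: 4 black — skip
      6 gray
        6→10: 10 is gray → back edge
Back edge closes the cycle 10 → 1 → 7 → 6 → 10; its vertices are {1, 6, 7, 10}.

1, 6, 7, 10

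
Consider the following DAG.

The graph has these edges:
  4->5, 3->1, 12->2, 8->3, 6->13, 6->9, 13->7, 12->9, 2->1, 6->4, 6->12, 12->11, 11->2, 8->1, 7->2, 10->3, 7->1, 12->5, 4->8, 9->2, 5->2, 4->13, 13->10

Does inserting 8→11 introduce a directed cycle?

No

Adding 8→11 creates a cycle iff 11 can already reach 8.
Explore from 11: no path reaches 8. The graph stays acyclic.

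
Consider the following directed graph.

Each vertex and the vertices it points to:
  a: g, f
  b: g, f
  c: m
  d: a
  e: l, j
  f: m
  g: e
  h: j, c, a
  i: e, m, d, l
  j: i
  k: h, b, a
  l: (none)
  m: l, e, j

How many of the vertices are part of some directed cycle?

8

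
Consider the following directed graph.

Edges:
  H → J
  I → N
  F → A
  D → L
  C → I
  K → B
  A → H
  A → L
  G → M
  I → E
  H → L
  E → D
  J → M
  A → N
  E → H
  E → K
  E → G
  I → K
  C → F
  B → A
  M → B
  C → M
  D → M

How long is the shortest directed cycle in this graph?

5

For each vertex v, BFS finds the shortest path from v back to v.
The shortest such closed walk is A → H → J → M → B → A, length 5.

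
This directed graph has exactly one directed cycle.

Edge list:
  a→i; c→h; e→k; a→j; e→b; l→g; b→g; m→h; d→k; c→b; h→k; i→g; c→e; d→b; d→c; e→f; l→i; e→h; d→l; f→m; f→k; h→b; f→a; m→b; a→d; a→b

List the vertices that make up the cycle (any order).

a, c, d, e, f

DFS with gray/black marking from f:
f gray
  a gray
    d gray
      b gray
        g gray
        g black
      b black
      c gray
        e gray
          e→b: b black — skip
          e→f: f is gray → back edge
Back edge closes the cycle f → a → d → c → e → f; its vertices are {a, c, d, e, f}.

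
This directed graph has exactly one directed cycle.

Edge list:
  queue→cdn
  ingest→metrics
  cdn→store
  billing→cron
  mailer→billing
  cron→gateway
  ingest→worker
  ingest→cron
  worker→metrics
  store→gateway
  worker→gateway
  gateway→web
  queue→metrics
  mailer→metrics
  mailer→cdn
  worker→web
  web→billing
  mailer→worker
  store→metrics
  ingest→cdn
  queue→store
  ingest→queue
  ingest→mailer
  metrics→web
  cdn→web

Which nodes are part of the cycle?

DFS with gray/black marking from billing:
billing gray
  cron gray
    gateway gray
      web gray
        web→billing: billing is gray → back edge
Back edge closes the cycle billing → cron → gateway → web → billing; its vertices are {web, cron, billing, gateway}.

web, cron, billing, gateway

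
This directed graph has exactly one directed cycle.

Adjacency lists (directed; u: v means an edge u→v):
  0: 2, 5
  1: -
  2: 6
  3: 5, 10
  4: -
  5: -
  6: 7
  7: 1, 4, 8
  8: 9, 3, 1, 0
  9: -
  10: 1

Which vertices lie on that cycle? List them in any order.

DFS with gray/black marking from 7:
7 gray
  1 gray
  1 black
  4 gray
  4 black
  8 gray
    9 gray
    9 black
    3 gray
      5 gray
      5 black
      10 gray
        10→1: 1 black — skip
      10 black
    3 black
    8→1: 1 black — skip
    0 gray
      2 gray
        6 gray
          6→7: 7 is gray → back edge
Back edge closes the cycle 7 → 8 → 0 → 2 → 6 → 7; its vertices are {0, 2, 6, 7, 8}.

0, 2, 6, 7, 8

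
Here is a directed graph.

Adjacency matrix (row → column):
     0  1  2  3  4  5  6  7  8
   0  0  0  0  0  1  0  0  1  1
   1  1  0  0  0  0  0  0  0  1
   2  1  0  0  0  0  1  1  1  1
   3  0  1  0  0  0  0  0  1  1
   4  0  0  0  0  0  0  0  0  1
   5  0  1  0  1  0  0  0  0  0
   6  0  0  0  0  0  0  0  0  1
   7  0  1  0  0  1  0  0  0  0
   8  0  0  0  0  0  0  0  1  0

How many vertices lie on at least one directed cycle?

A vertex is on a directed cycle iff it belongs to a strongly connected component of size ≥ 2 (or has a self-loop).
The vertices on cycles are {0, 1, 4, 7, 8} — 5 in total.

5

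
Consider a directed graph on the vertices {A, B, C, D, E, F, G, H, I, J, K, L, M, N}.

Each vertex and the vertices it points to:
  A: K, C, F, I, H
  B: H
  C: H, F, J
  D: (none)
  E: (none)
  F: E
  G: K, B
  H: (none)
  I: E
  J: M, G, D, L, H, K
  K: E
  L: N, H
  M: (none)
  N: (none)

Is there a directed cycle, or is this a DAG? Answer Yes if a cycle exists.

No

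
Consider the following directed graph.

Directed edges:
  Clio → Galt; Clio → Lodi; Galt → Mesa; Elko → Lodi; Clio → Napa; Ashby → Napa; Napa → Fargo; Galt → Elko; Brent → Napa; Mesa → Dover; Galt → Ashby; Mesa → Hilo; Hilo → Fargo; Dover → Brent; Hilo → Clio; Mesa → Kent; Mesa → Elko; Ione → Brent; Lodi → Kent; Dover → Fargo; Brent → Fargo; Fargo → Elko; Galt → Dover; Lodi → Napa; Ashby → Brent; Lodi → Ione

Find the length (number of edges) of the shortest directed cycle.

4

For each vertex v, BFS finds the shortest path from v back to v.
The shortest such closed walk is Clio → Galt → Mesa → Hilo → Clio, length 4.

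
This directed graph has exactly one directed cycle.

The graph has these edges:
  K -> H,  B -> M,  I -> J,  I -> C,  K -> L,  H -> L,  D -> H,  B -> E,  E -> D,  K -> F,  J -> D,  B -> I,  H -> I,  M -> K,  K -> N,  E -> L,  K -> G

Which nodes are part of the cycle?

D, H, I, J

DFS with gray/black marking from I:
I gray
  C gray
  C black
  J gray
    D gray
      H gray
        L gray
        L black
        H→I: I is gray → back edge
Back edge closes the cycle I → J → D → H → I; its vertices are {D, H, I, J}.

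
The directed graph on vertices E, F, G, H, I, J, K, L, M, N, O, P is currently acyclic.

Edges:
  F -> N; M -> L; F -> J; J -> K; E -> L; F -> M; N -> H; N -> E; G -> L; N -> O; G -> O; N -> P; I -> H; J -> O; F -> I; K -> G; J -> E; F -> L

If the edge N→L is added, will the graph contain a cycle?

Adding N→L creates a cycle iff L can already reach N.
Explore from L: no path reaches N. The graph stays acyclic.

No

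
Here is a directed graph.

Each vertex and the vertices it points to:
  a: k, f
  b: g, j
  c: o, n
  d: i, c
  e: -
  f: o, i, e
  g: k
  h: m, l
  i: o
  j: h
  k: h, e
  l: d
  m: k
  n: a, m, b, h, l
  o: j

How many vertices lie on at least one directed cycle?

14

A vertex is on a directed cycle iff it belongs to a strongly connected component of size ≥ 2 (or has a self-loop).
The vertices on cycles are {a, b, c, d, f, g, h, i, j, k, l, m, n, o} — 14 in total.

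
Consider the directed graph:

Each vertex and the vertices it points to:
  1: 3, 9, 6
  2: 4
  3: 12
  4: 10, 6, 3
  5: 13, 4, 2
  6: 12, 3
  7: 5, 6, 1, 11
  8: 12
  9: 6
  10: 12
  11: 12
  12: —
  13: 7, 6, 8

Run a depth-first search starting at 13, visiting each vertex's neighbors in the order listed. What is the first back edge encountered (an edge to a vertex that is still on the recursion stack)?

5->13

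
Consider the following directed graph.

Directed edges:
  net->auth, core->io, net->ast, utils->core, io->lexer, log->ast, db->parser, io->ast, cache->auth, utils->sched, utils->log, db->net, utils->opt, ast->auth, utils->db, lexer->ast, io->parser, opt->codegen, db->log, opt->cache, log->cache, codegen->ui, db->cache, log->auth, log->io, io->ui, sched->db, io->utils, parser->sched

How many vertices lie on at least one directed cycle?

A vertex is on a directed cycle iff it belongs to a strongly connected component of size ≥ 2 (or has a self-loop).
The vertices on cycles are {db, io, log, core, sched, utils, parser} — 7 in total.

7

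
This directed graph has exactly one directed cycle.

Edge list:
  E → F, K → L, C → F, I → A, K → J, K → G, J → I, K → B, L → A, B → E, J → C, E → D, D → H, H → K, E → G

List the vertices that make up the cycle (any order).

DFS with gray/black marking from K:
K gray
  G gray
  G black
  J gray
    C gray
      F gray
      F black
    C black
    I gray
      A gray
      A black
    I black
  J black
  B gray
    E gray
      E→F: F black — skip
      D gray
        H gray
          H→K: K is gray → back edge
Back edge closes the cycle K → B → E → D → H → K; its vertices are {B, D, E, H, K}.

B, D, E, H, K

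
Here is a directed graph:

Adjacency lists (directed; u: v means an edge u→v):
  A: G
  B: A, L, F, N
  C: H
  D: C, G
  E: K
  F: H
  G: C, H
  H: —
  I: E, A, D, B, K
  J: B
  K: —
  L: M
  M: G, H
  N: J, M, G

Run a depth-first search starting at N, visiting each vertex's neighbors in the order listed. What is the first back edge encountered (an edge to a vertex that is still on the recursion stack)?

B->N

DFS from N (visiting each vertex's neighbors in the order listed); mark gray on enter, black on exit:
N gray
  J gray
    B gray
      A gray
        G gray
          C gray
            H gray
            H black
          C black
          G→H: H black — skip
        G black
      A black
      L gray
        M gray
          M→G: G black — skip
          M→H: H black — skip
        M black
      L black
      F gray
        F→H: H black — skip
      F black
      B→N: N is gray → back edge
First back edge: B → N.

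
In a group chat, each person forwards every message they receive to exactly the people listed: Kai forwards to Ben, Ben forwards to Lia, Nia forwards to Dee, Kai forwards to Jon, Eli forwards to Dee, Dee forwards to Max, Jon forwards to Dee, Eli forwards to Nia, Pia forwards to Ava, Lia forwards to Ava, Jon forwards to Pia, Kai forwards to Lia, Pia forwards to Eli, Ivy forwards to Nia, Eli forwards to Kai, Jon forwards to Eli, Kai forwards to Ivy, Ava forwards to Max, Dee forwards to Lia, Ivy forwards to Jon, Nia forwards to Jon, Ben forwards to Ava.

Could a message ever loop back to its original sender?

DFS with white/gray/black marking, starting from Pia:
Pia gray
  Eli gray
    Kai gray
      Ben gray
        Ava gray
          Max gray
          Max black
        Ava black
        Lia gray
          Lia→Ava: Ava black — skip
        Lia black
      Ben black
      Kai→Lia: Lia black — skip
      Ivy gray
        Nia gray
          Dee gray
            Dee→Max: Max black — skip
            Dee→Lia: Lia black — skip
          Dee black
          Jon gray
            Jon→Pia: Pia is gray → back edge
Back edge found, so a cycle exists: Pia → Eli → Kai → Ivy → Nia → Jon → Pia.

Yes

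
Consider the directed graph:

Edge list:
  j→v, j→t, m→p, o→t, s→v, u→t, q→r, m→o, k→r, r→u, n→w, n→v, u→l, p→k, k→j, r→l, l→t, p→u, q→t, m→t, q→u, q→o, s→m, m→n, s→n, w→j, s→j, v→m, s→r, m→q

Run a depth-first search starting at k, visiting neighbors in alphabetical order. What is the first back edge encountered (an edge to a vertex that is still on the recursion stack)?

DFS from k (visiting neighbors in alphabetical order); mark gray on enter, black on exit:
k gray
  j gray
    t gray
    t black
    v gray
      m gray
        n gray
          n→v: v is gray → back edge
First back edge: n → v.

n→v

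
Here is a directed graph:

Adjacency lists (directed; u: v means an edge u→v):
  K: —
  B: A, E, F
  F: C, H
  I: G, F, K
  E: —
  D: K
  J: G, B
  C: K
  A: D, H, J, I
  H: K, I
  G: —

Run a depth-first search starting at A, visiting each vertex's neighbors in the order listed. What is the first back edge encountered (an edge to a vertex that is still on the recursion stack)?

F→H

DFS from A (visiting each vertex's neighbors in the order listed); mark gray on enter, black on exit:
A gray
  D gray
    K gray
    K black
  D black
  H gray
    H→K: K black — skip
    I gray
      G gray
      G black
      F gray
        C gray
          C→K: K black — skip
        C black
        F→H: H is gray → back edge
First back edge: F → H.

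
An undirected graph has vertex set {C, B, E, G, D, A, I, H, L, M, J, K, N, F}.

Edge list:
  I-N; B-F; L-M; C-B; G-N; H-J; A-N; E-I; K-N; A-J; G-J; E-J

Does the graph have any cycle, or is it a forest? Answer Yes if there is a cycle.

DFS, tracking each vertex's parent; an edge to a visited non-parent vertex closes a cycle.
Start from D:
visit D (parent –)
visit C (parent –)
  visit B (parent C)
    visit F (parent B)
      F–B: parent, skip
    B–C: parent, skip
visit E (parent –)
  visit I (parent E)
    I–E: parent, skip
    visit N (parent I)
      visit G (parent N)
        visit J (parent G)
          J–E: E visited and ≠ parent → cycle
Cycle: E – I – N – G – J – E.

Yes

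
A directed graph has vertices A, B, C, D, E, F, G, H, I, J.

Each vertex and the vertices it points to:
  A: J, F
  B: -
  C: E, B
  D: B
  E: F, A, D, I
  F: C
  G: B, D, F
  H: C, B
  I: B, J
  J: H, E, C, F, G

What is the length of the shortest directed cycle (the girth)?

For each vertex v, BFS finds the shortest path from v back to v.
The shortest such closed walk is E → A → J → E, length 3.

3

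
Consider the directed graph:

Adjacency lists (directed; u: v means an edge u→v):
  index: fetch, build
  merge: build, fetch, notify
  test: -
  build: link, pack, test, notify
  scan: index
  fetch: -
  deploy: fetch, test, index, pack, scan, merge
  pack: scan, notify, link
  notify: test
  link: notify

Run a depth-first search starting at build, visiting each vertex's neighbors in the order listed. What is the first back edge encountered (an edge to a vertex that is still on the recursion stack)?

index→build

DFS from build (visiting each vertex's neighbors in the order listed); mark gray on enter, black on exit:
build gray
  link gray
    notify gray
      test gray
      test black
    notify black
  link black
  pack gray
    scan gray
      index gray
        fetch gray
        fetch black
        index→build: build is gray → back edge
First back edge: index → build.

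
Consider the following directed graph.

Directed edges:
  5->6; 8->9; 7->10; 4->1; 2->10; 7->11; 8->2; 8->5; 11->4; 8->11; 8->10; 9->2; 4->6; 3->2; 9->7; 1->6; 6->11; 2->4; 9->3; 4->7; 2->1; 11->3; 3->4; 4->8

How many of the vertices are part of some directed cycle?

10

A vertex is on a directed cycle iff it belongs to a strongly connected component of size ≥ 2 (or has a self-loop).
The vertices on cycles are {1, 2, 3, 4, 5, 6, 7, 8, 9, 11} — 10 in total.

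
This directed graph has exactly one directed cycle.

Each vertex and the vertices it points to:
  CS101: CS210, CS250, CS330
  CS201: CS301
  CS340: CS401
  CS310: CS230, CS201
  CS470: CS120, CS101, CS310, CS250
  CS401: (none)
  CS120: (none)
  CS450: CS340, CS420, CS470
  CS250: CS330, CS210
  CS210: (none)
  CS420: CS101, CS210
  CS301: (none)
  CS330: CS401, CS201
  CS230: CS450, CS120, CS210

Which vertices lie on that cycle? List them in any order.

DFS with gray/black marking from CS450:
CS450 gray
  CS340 gray
    CS401 gray
    CS401 black
  CS340 black
  CS420 gray
    CS101 gray
      CS210 gray
      CS210 black
      CS250 gray
        CS330 gray
          CS330→CS401: CS401 black — skip
          CS201 gray
            CS301 gray
            CS301 black
          CS201 black
        CS330 black
        CS250→CS210: CS210 black — skip
      CS250 black
      CS101→CS330: CS330 black — skip
    CS101 black
    CS420→CS210: CS210 black — skip
  CS420 black
  CS470 gray
    CS120 gray
    CS120 black
    CS470→CS101: CS101 black — skip
    CS310 gray
      CS230 gray
        CS230→CS450: CS450 is gray → back edge
Back edge closes the cycle CS450 → CS470 → CS310 → CS230 → CS450; its vertices are {CS230, CS310, CS450, CS470}.

CS230, CS310, CS450, CS470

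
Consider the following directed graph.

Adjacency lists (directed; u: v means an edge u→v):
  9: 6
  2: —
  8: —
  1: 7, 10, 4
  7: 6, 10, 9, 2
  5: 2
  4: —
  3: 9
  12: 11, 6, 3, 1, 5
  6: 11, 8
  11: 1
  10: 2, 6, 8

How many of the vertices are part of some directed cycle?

6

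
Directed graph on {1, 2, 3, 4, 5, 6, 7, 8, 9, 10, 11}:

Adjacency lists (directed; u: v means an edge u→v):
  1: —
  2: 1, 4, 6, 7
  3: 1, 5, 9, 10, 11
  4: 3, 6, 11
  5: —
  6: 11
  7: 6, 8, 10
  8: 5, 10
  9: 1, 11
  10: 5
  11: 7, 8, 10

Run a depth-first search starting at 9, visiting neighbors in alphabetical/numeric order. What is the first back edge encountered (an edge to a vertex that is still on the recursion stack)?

DFS from 9 (visiting neighbors in alphabetical/numeric order); mark gray on enter, black on exit:
9 gray
  1 gray
  1 black
  11 gray
    7 gray
      6 gray
        6→11: 11 is gray → back edge
First back edge: 6 → 11.

6→11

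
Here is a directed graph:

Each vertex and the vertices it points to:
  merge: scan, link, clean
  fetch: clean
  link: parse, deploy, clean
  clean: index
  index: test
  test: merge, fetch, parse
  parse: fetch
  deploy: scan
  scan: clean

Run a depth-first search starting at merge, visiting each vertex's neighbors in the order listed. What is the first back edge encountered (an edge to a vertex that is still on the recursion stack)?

test→merge

DFS from merge (visiting each vertex's neighbors in the order listed); mark gray on enter, black on exit:
merge gray
  scan gray
    clean gray
      index gray
        test gray
          test→merge: merge is gray → back edge
First back edge: test → merge.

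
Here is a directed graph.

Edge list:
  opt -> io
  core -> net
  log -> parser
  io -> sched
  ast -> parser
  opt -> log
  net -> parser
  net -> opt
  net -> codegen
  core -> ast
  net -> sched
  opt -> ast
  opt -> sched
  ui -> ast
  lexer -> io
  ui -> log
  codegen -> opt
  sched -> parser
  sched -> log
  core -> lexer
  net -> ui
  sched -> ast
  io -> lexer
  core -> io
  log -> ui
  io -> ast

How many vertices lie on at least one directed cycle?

4

A vertex is on a directed cycle iff it belongs to a strongly connected component of size ≥ 2 (or has a self-loop).
The vertices on cycles are {io, ui, log, lexer} — 4 in total.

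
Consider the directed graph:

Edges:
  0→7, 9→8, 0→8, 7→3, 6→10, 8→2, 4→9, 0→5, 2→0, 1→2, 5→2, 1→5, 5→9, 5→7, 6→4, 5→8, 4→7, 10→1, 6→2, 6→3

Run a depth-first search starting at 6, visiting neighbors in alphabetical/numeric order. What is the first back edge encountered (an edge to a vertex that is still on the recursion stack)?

DFS from 6 (visiting neighbors in alphabetical/numeric order); mark gray on enter, black on exit:
6 gray
  2 gray
    0 gray
      5 gray
        5→2: 2 is gray → back edge
First back edge: 5 → 2.

5→2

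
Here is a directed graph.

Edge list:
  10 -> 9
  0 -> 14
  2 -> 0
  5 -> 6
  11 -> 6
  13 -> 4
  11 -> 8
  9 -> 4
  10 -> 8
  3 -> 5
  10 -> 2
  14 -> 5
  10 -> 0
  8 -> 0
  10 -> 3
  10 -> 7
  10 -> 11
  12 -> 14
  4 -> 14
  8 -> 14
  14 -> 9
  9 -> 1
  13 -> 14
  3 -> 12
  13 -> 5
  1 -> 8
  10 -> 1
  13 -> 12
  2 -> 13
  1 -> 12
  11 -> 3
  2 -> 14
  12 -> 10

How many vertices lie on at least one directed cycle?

12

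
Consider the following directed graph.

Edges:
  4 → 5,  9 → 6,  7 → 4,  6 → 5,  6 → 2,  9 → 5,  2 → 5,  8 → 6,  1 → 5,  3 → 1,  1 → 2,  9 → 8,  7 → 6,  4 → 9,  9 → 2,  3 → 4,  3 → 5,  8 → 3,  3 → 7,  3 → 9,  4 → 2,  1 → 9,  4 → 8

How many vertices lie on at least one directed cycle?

6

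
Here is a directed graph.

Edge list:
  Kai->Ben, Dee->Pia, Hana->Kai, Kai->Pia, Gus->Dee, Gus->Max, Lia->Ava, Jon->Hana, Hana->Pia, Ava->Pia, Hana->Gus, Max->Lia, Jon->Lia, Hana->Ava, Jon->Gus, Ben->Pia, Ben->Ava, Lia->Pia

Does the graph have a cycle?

No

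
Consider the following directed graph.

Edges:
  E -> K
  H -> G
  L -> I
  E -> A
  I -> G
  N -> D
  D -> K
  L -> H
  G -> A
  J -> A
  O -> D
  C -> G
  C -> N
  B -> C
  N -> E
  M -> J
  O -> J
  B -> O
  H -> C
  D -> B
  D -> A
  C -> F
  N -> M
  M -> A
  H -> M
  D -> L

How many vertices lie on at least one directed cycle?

7

A vertex is on a directed cycle iff it belongs to a strongly connected component of size ≥ 2 (or has a self-loop).
The vertices on cycles are {B, C, D, H, L, N, O} — 7 in total.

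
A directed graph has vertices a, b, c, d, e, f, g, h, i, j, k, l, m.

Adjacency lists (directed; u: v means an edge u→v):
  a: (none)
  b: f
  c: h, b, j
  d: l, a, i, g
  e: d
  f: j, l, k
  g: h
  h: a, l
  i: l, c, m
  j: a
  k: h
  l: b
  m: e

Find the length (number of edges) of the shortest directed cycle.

3

For each vertex v, BFS finds the shortest path from v back to v.
The shortest such closed walk is l → b → f → l, length 3.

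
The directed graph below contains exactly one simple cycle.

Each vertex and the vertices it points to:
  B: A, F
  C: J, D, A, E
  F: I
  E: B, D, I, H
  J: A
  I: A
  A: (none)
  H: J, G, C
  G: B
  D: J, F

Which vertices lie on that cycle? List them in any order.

C, E, H

DFS with gray/black marking from C:
C gray
  J gray
    A gray
    A black
  J black
  D gray
    D→J: J black — skip
    F gray
      I gray
        I→A: A black — skip
      I black
    F black
  D black
  C→A: A black — skip
  E gray
    B gray
      B→A: A black — skip
      B→F: F black — skip
    B black
    E→D: D black — skip
    E→I: I black — skip
    H gray
      H→J: J black — skip
      G gray
        G→B: B black — skip
      G black
      H→C: C is gray → back edge
Back edge closes the cycle C → E → H → C; its vertices are {C, E, H}.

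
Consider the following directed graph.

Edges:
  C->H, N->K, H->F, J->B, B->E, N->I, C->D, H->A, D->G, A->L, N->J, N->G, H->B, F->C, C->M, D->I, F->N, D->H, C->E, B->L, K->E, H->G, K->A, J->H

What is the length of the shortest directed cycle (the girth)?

For each vertex v, BFS finds the shortest path from v back to v.
The shortest such closed walk is C → H → F → C, length 3.

3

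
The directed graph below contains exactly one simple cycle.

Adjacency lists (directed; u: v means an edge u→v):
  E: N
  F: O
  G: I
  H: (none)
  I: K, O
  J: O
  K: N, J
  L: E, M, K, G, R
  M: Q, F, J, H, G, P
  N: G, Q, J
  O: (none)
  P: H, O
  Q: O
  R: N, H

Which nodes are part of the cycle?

DFS with gray/black marking from K:
K gray
  N gray
    G gray
      I gray
        I→K: K is gray → back edge
Back edge closes the cycle K → N → G → I → K; its vertices are {G, I, K, N}.

G, I, K, N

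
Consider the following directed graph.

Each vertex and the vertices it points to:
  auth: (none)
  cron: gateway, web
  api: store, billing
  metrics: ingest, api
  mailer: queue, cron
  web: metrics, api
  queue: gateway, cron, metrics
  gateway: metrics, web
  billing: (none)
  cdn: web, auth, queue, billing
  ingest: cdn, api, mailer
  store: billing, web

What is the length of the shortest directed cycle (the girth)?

3

For each vertex v, BFS finds the shortest path from v back to v.
The shortest such closed walk is api → store → web → api, length 3.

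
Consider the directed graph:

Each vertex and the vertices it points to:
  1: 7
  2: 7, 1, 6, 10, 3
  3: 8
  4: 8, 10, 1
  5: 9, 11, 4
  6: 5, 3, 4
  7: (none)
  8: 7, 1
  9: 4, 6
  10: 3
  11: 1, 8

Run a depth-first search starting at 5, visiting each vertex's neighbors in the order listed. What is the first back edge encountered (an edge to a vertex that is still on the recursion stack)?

6->5

DFS from 5 (visiting each vertex's neighbors in the order listed); mark gray on enter, black on exit:
5 gray
  9 gray
    4 gray
      8 gray
        7 gray
        7 black
        1 gray
          1→7: 7 black — skip
        1 black
      8 black
      10 gray
        3 gray
          3→8: 8 black — skip
        3 black
      10 black
      4→1: 1 black — skip
    4 black
    6 gray
      6→5: 5 is gray → back edge
First back edge: 6 → 5.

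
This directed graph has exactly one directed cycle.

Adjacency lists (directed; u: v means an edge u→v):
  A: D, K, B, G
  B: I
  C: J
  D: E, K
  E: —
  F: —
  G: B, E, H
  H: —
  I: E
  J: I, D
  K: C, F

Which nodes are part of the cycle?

C, D, J, K

DFS with gray/black marking from K:
K gray
  C gray
    J gray
      I gray
        E gray
        E black
      I black
      D gray
        D→E: E black — skip
        D→K: K is gray → back edge
Back edge closes the cycle K → C → J → D → K; its vertices are {C, D, J, K}.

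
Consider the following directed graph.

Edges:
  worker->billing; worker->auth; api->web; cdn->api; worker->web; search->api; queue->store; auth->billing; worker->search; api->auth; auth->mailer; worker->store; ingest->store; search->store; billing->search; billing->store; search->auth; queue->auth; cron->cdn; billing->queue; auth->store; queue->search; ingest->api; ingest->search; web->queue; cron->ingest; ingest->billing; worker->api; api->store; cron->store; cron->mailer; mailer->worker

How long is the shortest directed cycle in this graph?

For each vertex v, BFS finds the shortest path from v back to v.
The shortest such closed walk is mailer → worker → auth → mailer, length 3.

3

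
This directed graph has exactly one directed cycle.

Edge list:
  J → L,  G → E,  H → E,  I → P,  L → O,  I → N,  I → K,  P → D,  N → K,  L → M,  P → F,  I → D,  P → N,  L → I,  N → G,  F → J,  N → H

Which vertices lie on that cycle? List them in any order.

DFS with gray/black marking from L:
L gray
  O gray
  O black
  M gray
  M black
  I gray
    N gray
      K gray
      K black
      G gray
        E gray
        E black
      G black
      H gray
        H→E: E black — skip
      H black
    N black
    P gray
      F gray
        J gray
          J→L: L is gray → back edge
Back edge closes the cycle L → I → P → F → J → L; its vertices are {F, I, J, L, P}.

F, I, J, L, P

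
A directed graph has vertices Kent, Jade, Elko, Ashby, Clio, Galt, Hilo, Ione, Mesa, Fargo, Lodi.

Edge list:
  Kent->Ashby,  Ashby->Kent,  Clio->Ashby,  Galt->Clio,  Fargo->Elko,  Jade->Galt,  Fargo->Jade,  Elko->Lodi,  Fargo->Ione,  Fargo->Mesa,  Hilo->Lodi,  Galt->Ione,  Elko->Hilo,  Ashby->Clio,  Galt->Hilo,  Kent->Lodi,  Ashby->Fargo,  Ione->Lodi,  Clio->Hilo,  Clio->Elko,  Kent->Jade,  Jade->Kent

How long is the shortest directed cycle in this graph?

2

For each vertex v, BFS finds the shortest path from v back to v.
The shortest such closed walk is Ashby → Kent → Ashby, length 2.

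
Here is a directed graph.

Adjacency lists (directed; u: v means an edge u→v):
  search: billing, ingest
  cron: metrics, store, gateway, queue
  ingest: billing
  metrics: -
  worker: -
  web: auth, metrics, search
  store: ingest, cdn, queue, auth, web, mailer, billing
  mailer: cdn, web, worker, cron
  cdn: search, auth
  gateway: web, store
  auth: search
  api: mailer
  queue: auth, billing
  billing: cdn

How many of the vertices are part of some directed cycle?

A vertex is on a directed cycle iff it belongs to a strongly connected component of size ≥ 2 (or has a self-loop).
The vertices on cycles are {cdn, auth, cron, store, ingest, mailer, search, billing, gateway} — 9 in total.

9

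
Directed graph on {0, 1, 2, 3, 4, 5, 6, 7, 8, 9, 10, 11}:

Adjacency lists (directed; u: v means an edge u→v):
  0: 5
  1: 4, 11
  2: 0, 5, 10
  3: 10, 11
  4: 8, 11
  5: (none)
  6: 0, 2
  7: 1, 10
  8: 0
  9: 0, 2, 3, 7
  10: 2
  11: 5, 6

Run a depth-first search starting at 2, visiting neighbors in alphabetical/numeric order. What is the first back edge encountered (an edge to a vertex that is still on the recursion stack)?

DFS from 2 (visiting neighbors in alphabetical/numeric order); mark gray on enter, black on exit:
2 gray
  0 gray
    5 gray
    5 black
  0 black
  2→5: 5 black — skip
  10 gray
    10→2: 2 is gray → back edge
First back edge: 10 → 2.

10->2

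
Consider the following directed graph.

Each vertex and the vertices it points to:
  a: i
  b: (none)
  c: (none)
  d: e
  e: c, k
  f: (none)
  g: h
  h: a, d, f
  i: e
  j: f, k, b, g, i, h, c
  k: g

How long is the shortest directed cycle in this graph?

5

For each vertex v, BFS finds the shortest path from v back to v.
The shortest such closed walk is h → d → e → k → g → h, length 5.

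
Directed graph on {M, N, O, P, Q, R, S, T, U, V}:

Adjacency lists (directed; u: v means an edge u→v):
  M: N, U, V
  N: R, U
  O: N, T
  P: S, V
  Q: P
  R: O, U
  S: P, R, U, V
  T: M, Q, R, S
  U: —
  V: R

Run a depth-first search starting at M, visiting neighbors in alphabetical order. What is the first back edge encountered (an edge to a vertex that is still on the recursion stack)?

O→N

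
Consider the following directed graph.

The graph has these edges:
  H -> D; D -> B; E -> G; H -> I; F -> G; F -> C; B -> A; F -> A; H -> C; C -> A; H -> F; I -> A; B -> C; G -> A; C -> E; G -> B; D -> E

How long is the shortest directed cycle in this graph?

4

For each vertex v, BFS finds the shortest path from v back to v.
The shortest such closed walk is C → E → G → B → C, length 4.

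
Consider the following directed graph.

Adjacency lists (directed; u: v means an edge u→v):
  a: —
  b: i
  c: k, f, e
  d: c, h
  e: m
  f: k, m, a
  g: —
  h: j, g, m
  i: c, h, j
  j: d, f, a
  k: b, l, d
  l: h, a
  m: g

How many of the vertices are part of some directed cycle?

9

A vertex is on a directed cycle iff it belongs to a strongly connected component of size ≥ 2 (or has a self-loop).
The vertices on cycles are {b, c, d, f, h, i, j, k, l} — 9 in total.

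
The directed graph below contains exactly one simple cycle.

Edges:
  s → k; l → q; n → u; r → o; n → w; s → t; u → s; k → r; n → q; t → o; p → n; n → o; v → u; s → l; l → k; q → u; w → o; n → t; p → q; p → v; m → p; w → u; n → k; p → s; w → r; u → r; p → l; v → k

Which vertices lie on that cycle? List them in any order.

DFS with gray/black marking from s:
s gray
  t gray
    o gray
    o black
  t black
  k gray
    r gray
      r→o: o black — skip
    r black
  k black
  l gray
    l→k: k black — skip
    q gray
      u gray
        u→s: s is gray → back edge
Back edge closes the cycle s → l → q → u → s; its vertices are {l, q, s, u}.

l, q, s, u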